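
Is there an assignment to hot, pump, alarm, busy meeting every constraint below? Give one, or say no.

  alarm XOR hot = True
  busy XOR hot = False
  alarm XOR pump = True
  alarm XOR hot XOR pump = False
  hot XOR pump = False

hot = True, pump = True, alarm = False, busy = True

alarm XOR hot = F XOR T = True ✓
busy XOR hot = T XOR T = False ✓
alarm XOR pump = F XOR T = True ✓
alarm XOR hot XOR pump = F XOR T XOR T = False ✓
hot XOR pump = T XOR T = False ✓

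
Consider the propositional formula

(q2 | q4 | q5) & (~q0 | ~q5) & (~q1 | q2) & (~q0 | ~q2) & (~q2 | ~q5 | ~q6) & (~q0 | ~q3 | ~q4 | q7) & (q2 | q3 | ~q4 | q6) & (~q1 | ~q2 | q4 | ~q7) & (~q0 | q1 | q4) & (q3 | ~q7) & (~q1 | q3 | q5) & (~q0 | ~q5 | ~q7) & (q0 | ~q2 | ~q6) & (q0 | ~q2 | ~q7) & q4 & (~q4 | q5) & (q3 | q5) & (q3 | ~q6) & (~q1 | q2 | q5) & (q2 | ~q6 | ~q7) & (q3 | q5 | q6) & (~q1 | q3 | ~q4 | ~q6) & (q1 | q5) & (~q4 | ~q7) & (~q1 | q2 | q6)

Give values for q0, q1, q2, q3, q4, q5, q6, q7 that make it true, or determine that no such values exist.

Unit clause (q4) forces q4 = True.
In (~q4 | q5) only q5 is left, so q5 = True.
In (~q4 | ~q7) only ~q7 is left, so q7 = False.
In (~q0 | ~q5) only ~q0 is left, so q0 = False.
Set q1 = False.
Set q2 = False.
Try q3 = False:
  (q2 | q3 | ~q4 | q6) forces q6 = True.
  clause (q3 | ~q6) is falsified — backtrack.
So q3 = True.
Set q6 = False.
All clauses satisfied.

q0: False, q1: False, q2: False, q3: True, q4: True, q5: True, q6: False, q7: False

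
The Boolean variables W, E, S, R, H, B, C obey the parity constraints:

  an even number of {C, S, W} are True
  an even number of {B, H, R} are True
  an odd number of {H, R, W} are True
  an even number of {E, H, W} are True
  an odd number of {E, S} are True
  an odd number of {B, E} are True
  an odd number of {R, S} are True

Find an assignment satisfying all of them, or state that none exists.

The formula is unsatisfiable.

Adding constraints 3, 4, 5, 7 mod 2: every variable appears an even number of times on the left, so the left side is 0.
But the right sides sum to 1 (mod 2). 0 ≠ 1 — the system is inconsistent.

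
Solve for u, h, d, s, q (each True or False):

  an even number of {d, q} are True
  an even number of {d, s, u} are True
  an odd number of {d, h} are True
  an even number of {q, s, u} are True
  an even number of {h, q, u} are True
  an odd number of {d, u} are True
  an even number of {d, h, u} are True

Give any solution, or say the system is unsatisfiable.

u: True, h: True, d: False, s: True, q: False

{d, q}: 0 true → even ✓
{d, s, u}: 2 true → even ✓
{d, h}: 1 true → odd ✓
{q, s, u}: 2 true → even ✓
{h, q, u}: 2 true → even ✓
{d, u}: 1 true → odd ✓
{d, h, u}: 2 true → even ✓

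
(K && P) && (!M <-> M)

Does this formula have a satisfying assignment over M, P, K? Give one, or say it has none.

Unsatisfiable — no assignment works.

The conjunct !M <-> M is unsatisfiable on its own:
  M=F: evaluates to False.
  M=T: evaluates to False.
So the whole conjunction is unsatisfiable.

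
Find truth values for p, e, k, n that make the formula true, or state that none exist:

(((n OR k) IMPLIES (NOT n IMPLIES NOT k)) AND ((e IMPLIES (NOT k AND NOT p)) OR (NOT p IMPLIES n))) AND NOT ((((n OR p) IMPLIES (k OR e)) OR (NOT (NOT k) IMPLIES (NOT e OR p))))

The formula is unsatisfiable.

The conjunct NOT ((((n OR p) IMPLIES (k OR e)) OR (NOT (NOT k) IMPLIES (NOT e OR p)))) is unsatisfiable on its own:
  e = True: this becomes NOT ((True OR (NOT (NOT k) IMPLIES p))) = False.
  e = False: this becomes NOT ((((n OR p) IMPLIES k) OR True)) = False.
So the whole conjunction is unsatisfiable.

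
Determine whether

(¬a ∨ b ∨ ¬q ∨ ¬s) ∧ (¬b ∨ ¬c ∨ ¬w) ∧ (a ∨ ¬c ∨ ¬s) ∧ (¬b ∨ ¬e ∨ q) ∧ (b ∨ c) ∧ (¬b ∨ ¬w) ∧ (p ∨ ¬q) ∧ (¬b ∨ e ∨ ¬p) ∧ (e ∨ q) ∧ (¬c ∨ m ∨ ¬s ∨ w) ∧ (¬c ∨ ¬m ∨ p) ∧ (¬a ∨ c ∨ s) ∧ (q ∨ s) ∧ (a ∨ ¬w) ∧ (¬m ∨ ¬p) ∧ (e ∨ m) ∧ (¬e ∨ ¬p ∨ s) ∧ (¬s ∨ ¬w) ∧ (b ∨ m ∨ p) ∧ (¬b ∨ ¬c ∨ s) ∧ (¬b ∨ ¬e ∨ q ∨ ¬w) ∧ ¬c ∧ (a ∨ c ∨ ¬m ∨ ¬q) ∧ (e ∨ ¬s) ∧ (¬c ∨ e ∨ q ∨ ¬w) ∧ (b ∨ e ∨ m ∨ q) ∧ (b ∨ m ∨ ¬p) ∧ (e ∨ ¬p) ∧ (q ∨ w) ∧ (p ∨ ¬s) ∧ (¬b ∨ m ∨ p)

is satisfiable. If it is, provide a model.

Unit clause (¬c) forces c = False.
In (b ∨ c) only b is left, so b = True.
In (¬b ∨ ¬w) only ¬w is left, so w = False.
In (q ∨ w) only q is left, so q = True.
In (p ∨ ¬q) only p is left, so p = True.
In (¬b ∨ e ∨ ¬p) only e is left, so e = True.
In (¬m ∨ ¬p) only ¬m is left, so m = False.
In (¬e ∨ ¬p ∨ s) only s is left, so s = True.
Set a = False.
All clauses satisfied.

q = True; m = False; b = True; s = True; w = False; a = False; e = True; c = False; p = True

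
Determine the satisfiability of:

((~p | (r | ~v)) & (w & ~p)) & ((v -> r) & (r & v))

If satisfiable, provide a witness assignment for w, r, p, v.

w = True; r = True; p = False; v = True

  (~p | (r | ~v)) & (w & ~p) = True
    ~p | (r | ~v) = True
      ~p = True
      r | ~v = True
        ~v = False
    w & ~p = True
      ~p = True
  (v -> r) & (r & v) = True
    v -> r = True
    r & v = True
Both conjuncts True, so the formula holds.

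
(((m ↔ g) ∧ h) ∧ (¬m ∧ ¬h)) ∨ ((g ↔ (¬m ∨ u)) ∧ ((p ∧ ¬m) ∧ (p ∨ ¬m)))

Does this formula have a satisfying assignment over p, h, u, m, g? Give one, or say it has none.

p=T, h=T, u=T, m=F, g=T

  (((m ↔ g) ∧ h) ∧ (¬m ∧ ¬h)) ∨ ((g ↔ (¬m ∨ u)) ∧ ((p ∧ ¬m) ∧ (p ∨ ¬m))) = True
    ((m ↔ g) ∧ h) ∧ (¬m ∧ ¬h) = False
      (m ↔ g) ∧ h = False
        m ↔ g = False
      ¬m ∧ ¬h = False
        ¬m = True
        ¬h = False
    (g ↔ (¬m ∨ u)) ∧ ((p ∧ ¬m) ∧ (p ∨ ¬m)) = True
      g ↔ (¬m ∨ u) = True
        ¬m ∨ u = True
          ¬m = True
      (p ∧ ¬m) ∧ (p ∨ ¬m) = True
        p ∧ ¬m = True
          ¬m = True
        p ∨ ¬m = True
          ¬m = True
The formula evaluates to True.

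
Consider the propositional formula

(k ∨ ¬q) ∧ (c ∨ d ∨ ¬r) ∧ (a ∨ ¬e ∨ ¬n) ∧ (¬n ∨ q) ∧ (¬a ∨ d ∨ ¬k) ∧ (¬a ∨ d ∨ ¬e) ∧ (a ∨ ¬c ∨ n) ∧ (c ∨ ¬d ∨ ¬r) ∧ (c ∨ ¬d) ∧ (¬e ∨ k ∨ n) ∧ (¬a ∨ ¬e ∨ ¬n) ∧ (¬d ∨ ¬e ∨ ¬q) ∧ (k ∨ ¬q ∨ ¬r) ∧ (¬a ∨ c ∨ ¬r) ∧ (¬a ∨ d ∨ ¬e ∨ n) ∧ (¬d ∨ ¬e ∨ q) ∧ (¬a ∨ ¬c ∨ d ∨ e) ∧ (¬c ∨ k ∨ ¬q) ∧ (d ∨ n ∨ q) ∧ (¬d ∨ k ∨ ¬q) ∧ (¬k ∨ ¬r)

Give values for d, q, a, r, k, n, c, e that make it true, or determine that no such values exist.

Set d = False.
Try q = False:
  (¬n ∨ q) forces n = False.
  clause (d ∨ n ∨ q) is falsified — backtrack.
So q = True.
  then (k ∨ ¬q) forces k = True.
  then (¬a ∨ d ∨ ¬k) forces a = False.
  then (¬k ∨ ¬r) forces r = False.
Set n = False.
  then (a ∨ ¬c ∨ n) forces c = False.
Set e = False.
All clauses satisfied.

d=F, q=T, a=F, r=F, k=T, n=F, c=F, e=F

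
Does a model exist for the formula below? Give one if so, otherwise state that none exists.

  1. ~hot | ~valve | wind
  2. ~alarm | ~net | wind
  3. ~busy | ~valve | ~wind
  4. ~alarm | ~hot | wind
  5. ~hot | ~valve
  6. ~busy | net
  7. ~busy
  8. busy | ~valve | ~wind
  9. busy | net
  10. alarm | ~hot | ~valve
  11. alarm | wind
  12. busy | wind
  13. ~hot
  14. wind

Unit clause (~busy) forces busy = False.
In (busy | net) only net is left, so net = True.
In (busy | wind) only wind is left, so wind = True.
Unit clause (~hot) forces hot = False.
In (busy | ~valve | ~wind) only ~valve is left, so valve = False.
Set alarm = False.
All clauses satisfied.

net: True, busy: False, hot: False, alarm: False, valve: False, wind: True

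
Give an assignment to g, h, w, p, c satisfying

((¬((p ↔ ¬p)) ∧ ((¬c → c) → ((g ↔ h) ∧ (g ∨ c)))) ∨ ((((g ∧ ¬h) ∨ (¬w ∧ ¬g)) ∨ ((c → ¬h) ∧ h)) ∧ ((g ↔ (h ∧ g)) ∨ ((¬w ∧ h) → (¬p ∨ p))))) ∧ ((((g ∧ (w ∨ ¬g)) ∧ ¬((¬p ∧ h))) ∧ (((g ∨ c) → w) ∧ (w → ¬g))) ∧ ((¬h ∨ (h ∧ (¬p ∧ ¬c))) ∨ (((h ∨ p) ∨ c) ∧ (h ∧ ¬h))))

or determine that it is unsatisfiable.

UNSATISFIABLE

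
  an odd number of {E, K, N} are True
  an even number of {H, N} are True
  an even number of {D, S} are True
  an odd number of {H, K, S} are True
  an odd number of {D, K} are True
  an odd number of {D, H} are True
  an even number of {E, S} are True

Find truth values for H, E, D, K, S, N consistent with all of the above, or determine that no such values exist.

H=F, E=T, D=T, K=F, S=T, N=F

{E, K, N}: 1 true → odd ✓
{H, N}: 0 true → even ✓
{D, S}: 2 true → even ✓
{H, K, S}: 1 true → odd ✓
{D, K}: 1 true → odd ✓
{D, H}: 1 true → odd ✓
{E, S}: 2 true → even ✓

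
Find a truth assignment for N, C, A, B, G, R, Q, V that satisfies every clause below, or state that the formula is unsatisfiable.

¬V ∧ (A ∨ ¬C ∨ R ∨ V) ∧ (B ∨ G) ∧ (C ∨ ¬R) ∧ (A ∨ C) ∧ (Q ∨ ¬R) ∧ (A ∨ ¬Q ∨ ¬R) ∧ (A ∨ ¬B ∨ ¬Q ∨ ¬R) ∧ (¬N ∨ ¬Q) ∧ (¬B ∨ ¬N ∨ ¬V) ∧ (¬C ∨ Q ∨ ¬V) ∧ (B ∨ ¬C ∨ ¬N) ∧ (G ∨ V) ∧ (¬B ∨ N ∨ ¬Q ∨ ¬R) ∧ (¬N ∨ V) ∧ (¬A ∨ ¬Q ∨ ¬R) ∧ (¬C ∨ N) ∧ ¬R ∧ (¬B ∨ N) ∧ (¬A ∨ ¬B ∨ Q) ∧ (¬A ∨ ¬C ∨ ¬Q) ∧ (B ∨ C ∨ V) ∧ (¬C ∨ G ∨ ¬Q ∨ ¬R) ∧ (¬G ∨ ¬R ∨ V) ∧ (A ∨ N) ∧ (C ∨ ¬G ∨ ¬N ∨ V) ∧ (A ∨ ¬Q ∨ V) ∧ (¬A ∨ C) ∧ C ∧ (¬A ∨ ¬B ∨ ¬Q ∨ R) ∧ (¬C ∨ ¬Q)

No satisfying assignment exists.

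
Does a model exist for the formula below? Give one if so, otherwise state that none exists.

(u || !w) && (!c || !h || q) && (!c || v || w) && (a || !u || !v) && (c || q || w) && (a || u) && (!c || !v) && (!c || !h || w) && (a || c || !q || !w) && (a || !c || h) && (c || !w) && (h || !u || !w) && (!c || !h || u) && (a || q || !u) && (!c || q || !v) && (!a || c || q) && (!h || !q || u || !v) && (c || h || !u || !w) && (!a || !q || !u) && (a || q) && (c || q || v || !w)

Set q = True.
Set v = False.
Set a = True.
  then (!a || !q || !u) forces u = False.
  then (u || !w) forces w = False.
  then (!c || v || w) forces c = False.
Set h = True.
All clauses satisfied.

q: True, v: False, a: True, h: True, w: False, u: False, c: False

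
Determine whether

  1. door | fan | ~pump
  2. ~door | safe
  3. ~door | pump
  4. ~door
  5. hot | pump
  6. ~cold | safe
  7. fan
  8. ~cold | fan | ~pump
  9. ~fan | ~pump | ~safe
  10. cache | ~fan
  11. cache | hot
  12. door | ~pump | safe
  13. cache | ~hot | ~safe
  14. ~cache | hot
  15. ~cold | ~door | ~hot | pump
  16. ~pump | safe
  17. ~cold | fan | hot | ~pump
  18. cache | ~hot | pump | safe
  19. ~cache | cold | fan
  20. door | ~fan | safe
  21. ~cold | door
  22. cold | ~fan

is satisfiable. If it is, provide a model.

Unsatisfiable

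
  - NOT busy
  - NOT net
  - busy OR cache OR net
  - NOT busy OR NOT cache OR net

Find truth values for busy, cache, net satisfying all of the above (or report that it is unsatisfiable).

busy = False, cache = True, net = False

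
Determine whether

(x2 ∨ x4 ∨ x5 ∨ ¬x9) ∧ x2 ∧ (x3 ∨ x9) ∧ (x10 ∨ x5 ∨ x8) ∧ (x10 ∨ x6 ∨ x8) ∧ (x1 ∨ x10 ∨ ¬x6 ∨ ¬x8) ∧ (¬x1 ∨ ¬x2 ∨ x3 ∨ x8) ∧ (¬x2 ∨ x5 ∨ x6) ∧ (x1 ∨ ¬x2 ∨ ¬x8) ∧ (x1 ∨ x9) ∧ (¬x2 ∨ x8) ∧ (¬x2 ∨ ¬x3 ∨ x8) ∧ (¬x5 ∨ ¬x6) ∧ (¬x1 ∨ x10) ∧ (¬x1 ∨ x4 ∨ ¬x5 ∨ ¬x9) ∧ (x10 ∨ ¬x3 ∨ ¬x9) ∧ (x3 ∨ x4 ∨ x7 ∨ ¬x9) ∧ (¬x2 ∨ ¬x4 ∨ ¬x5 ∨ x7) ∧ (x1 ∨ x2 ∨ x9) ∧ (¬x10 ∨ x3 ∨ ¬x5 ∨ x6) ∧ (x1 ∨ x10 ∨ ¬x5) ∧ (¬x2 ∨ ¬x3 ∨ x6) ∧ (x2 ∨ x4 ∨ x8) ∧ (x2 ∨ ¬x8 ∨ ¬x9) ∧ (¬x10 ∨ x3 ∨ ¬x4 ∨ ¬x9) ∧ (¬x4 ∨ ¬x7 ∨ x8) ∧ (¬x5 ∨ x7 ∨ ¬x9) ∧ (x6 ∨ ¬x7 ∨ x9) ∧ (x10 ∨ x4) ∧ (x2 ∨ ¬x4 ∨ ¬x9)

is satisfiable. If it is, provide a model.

x1=T, x2=T, x3=T, x4=T, x5=F, x6=T, x7=F, x8=T, x9=T, x10=T

Unit clause (x2) forces x2 = True.
In (¬x2 ∨ x8) only x8 is left, so x8 = True.
In (x1 ∨ ¬x2 ∨ ¬x8) only x1 is left, so x1 = True.
In (¬x1 ∨ x10) only x10 is left, so x10 = True.
Set x3 = True.
  then (¬x2 ∨ ¬x3 ∨ x6) forces x6 = True.
  then (¬x5 ∨ ¬x6) forces x5 = False.
Set x4 = True.
Set x7 = False.
Set x9 = True.
All clauses satisfied.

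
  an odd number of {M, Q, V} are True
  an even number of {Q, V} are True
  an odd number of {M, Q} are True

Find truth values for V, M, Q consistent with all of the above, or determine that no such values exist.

V: False, M: True, Q: False

{M, Q, V}: 1 true → odd ✓
{Q, V}: 0 true → even ✓
{M, Q}: 1 true → odd ✓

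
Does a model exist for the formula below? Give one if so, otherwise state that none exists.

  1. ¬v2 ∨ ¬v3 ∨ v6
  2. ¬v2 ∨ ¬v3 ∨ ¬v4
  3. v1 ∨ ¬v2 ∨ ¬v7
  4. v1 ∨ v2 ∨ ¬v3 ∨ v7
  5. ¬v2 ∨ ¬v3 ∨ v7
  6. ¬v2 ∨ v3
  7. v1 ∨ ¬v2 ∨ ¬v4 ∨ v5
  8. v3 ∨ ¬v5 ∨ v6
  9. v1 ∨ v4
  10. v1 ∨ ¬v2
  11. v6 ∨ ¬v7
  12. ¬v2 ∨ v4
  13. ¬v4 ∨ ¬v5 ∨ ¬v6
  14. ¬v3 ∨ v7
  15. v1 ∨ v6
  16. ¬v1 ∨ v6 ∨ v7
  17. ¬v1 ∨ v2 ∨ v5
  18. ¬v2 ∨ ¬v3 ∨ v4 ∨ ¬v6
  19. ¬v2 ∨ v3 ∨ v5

Set v1 = True.
Set v2 = False.
  then (¬v1 ∨ v2 ∨ v5) forces v5 = True.
Set v3 = False.
  then (v3 ∨ ¬v5 ∨ v6) forces v6 = True.
  then (¬v4 ∨ ¬v5 ∨ ¬v6) forces v4 = False.
Set v7 = False.
All clauses satisfied.

v1: True, v2: False, v3: False, v4: False, v5: True, v6: True, v7: False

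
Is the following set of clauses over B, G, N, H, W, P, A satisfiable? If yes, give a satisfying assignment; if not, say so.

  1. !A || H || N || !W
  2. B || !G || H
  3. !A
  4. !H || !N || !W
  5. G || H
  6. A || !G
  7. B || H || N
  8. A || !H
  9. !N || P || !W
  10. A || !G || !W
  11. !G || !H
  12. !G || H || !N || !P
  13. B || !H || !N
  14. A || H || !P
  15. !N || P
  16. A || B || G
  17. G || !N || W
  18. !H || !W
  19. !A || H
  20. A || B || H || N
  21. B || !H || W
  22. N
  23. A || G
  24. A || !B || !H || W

Case A = True:
  Clause (!A) is falsified — contradiction.
Case A = False:
  (A || !G) forces G = False.
  Clause (A || G) is falsified — contradiction.
Both cases fail, so the formula is unsatisfiable.

Unsatisfiable — no assignment works.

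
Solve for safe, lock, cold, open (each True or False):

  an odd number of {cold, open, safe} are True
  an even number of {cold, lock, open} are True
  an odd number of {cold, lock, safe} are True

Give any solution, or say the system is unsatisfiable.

safe: False; lock: True; cold: False; open: True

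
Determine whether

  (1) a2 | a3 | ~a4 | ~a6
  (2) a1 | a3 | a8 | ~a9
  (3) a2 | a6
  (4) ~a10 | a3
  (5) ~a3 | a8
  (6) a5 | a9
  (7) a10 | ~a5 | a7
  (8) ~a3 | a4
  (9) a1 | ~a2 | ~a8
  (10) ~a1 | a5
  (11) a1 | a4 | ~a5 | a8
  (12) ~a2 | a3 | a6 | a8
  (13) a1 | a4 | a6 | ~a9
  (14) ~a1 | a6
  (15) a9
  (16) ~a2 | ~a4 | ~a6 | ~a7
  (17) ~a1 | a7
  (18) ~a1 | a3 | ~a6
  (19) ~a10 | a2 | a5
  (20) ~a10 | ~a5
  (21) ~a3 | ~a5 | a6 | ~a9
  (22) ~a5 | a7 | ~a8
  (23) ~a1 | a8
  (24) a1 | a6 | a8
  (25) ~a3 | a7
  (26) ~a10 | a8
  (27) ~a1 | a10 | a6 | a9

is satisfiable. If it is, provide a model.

Unit clause (a9) forces a9 = True.
Set a1 = False.
Try a2 = True:
  (a1 | ~a2 | ~a8) forces a8 = False.
  (a1 | a3 | a8 | ~a9) forces a3 = True.
  clause (~a3 | a8) is falsified — backtrack.
So a2 = False.
  then (a2 | a6) forces a6 = True.
Set a3 = False.
  then (a2 | a3 | ~a4 | ~a6) forces a4 = False.
  then (a1 | a3 | a8 | ~a9) forces a8 = True.
  then (~a10 | a3) forces a10 = False.
Set a5 = False.
Set a7 = False.
All clauses satisfied.

a1 = False, a2 = False, a3 = False, a4 = False, a5 = False, a6 = True, a7 = False, a8 = True, a9 = True, a10 = False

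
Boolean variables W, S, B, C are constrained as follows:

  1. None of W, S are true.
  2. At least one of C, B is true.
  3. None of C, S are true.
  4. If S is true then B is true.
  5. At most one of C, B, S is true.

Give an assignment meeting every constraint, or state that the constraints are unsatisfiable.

W: False, S: False, B: True, C: False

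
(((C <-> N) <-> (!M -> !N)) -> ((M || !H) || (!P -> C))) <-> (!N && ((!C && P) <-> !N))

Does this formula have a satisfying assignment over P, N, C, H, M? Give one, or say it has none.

P=T; N=F; C=F; H=T; M=F

  (((C <-> N) <-> (!M -> !N)) -> ((M || !H) || (!P -> C))) <-> (!N && ((!C && P) <-> !N)) = True
    ((C <-> N) <-> (!M -> !N)) -> ((M || !H) || (!P -> C)) = True
      (C <-> N) <-> (!M -> !N) = True
        C <-> N = True
        !M -> !N = True
          !M = True
          !N = True
      (M || !H) || (!P -> C) = True
        M || !H = False
          !H = False
        !P -> C = True
          !P = False
    !N && ((!C && P) <-> !N) = True
      !N = True
      (!C && P) <-> !N = True
        !C && P = True
          !C = True
        !N = True
The formula evaluates to True.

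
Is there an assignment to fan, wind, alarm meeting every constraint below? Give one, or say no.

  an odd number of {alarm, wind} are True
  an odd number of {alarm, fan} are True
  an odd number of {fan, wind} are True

Adding constraints 1, 2, 3 mod 2: every variable appears an even number of times on the left, so the left side is 0.
But the right sides sum to 1 (mod 2). 0 ≠ 1 — the system is inconsistent.

Unsatisfiable — no assignment works.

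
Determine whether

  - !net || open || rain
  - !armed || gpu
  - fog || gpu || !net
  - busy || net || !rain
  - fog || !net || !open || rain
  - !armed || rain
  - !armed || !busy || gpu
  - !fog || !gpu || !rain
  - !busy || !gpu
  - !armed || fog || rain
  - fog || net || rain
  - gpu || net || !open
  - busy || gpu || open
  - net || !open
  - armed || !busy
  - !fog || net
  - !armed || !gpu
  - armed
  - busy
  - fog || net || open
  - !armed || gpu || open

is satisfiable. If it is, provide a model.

Unsatisfiable — no assignment works.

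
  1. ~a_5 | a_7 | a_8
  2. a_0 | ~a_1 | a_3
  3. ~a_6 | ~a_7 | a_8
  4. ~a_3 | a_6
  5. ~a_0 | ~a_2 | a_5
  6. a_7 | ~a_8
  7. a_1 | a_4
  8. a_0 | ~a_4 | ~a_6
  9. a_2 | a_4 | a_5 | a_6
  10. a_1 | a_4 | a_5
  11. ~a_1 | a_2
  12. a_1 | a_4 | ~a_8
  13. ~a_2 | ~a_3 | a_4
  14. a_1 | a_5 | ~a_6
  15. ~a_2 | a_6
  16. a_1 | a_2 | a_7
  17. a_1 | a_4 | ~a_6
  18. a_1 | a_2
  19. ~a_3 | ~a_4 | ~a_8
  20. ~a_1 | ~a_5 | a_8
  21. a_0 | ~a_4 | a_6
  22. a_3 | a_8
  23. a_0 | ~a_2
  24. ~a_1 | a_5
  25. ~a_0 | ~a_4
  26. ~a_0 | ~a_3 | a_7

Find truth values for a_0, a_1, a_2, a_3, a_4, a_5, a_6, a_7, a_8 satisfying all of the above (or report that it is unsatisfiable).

Try a_0 = False:
  (a_0 | ~a_2) forces a_2 = False.
  (~a_1 | a_2) forces a_1 = False.
  clause (a_1 | a_2) is falsified — backtrack.
So a_0 = True.
  then (~a_0 | ~a_4) forces a_4 = False.
  then (a_1 | a_4) forces a_1 = True.
  then (~a_1 | a_2) forces a_2 = True.
  then (~a_2 | ~a_3 | a_4) forces a_3 = False.
  then (~a_2 | a_6) forces a_6 = True.
  then (a_3 | a_8) forces a_8 = True.
  then (~a_1 | a_5) forces a_5 = True.
  then (a_7 | ~a_8) forces a_7 = True.
All clauses satisfied.

a_0: True, a_1: True, a_2: True, a_3: False, a_4: False, a_5: True, a_6: True, a_7: True, a_8: True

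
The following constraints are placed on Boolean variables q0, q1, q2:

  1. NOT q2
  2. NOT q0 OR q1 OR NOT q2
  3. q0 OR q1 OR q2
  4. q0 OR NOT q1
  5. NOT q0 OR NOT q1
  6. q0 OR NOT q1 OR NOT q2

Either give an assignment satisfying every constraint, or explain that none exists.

q0 = True; q1 = False; q2 = False

Unit clause (NOT q2) forces q2 = False.
Try q0 = False:
  (q0 OR q1 OR q2) forces q1 = True.
  clause (q0 OR NOT q1) is falsified — backtrack.
So q0 = True.
  then (NOT q0 OR NOT q1) forces q1 = False.
Check each clause:
  (NOT q2): NOT q2 holds.
  (NOT q0 OR q1 OR NOT q2): NOT q2 holds.
  (q0 OR q1 OR q2): q0 holds.
  (q0 OR NOT q1): q0 holds.
  (NOT q0 OR NOT q1): NOT q1 holds.
  (q0 OR NOT q1 OR NOT q2): q0 holds.
All clauses satisfied.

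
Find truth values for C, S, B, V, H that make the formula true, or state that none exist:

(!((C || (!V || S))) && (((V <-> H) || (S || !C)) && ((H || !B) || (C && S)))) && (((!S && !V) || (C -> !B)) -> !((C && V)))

C: False, S: False, B: False, V: True, H: False

  !((C || (!V || S))) && (((V <-> H) || (S || !C)) && ((H || !B) || (C && S))) = True
    !((C || (!V || S))) = True
      C || (!V || S) = False
        !V || S = False
          !V = False
    ((V <-> H) || (S || !C)) && ((H || !B) || (C && S)) = True
      (V <-> H) || (S || !C) = True
        V <-> H = False
        S || !C = True
          !C = True
      (H || !B) || (C && S) = True
        H || !B = True
          !B = True
        C && S = False
  ((!S && !V) || (C -> !B)) -> !((C && V)) = True
    (!S && !V) || (C -> !B) = True
      !S && !V = False
        !S = True
        !V = False
      C -> !B = True
        !B = True
    !((C && V)) = True
      C && V = False
Both conjuncts True, so the formula holds.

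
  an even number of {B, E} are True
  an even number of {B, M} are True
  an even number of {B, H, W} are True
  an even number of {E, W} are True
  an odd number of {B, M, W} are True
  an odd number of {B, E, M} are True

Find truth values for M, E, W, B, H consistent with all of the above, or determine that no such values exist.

M=T, E=T, W=T, B=T, H=F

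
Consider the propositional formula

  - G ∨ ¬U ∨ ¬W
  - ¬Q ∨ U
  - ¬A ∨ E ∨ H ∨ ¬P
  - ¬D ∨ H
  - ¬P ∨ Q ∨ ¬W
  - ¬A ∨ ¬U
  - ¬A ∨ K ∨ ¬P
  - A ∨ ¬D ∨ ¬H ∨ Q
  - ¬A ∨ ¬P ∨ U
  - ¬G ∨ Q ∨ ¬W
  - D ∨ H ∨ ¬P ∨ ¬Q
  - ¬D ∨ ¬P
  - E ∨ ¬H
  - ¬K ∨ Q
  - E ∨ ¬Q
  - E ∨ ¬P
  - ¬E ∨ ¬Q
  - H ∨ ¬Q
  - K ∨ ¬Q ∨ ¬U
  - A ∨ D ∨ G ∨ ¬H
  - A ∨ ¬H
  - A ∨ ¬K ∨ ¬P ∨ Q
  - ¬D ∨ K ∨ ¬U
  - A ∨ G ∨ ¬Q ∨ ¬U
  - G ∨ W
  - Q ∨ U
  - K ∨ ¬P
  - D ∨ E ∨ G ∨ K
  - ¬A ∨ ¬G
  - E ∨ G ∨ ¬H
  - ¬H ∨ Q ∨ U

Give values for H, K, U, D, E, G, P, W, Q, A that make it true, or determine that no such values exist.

Set H = False.
  then (¬D ∨ H) forces D = False.
  then (H ∨ ¬Q) forces Q = False.
  then (Q ∨ U) forces U = True.
  then (¬A ∨ ¬U) forces A = False.
  then (¬K ∨ Q) forces K = False.
  then (K ∨ ¬P) forces P = False.
Set E = False.
  then (D ∨ E ∨ G ∨ K) forces G = True.
  then (¬G ∨ Q ∨ ¬W) forces W = False.
All clauses satisfied.

H = False, K = False, U = True, D = False, E = False, G = True, P = False, W = False, Q = False, A = False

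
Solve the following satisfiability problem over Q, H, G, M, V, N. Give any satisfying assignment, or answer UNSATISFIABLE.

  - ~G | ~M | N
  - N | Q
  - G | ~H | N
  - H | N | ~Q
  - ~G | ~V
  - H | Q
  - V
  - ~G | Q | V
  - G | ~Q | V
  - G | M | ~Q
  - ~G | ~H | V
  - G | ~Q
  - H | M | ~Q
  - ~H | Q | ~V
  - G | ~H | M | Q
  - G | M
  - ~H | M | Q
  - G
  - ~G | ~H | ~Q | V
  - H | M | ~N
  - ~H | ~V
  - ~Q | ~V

Case G = True:
  (~G | ~V) forces V = False.
  Clause (V) is falsified — contradiction.
Case G = False:
  Clause (G) is falsified — contradiction.
Both cases fail, so the formula is unsatisfiable.

Unsatisfiable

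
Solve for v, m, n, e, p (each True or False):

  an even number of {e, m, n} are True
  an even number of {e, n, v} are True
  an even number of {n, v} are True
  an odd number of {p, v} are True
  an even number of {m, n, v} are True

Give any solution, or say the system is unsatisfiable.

v = False; m = False; n = False; e = False; p = True

{e, m, n}: 0 true → even ✓
{e, n, v}: 0 true → even ✓
{n, v}: 0 true → even ✓
{p, v}: 1 true → odd ✓
{m, n, v}: 0 true → even ✓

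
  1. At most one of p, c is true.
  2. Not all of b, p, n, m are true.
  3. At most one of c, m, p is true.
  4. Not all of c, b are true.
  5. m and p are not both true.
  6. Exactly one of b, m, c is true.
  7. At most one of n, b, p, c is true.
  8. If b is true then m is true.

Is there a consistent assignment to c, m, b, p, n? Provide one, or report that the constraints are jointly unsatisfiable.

c=F, m=T, b=F, p=F, n=T

  (1) {p, c}: 0 true — at most one ✓
  (2) {b, p, n, m}: 2/4 true — not all ✓
  (3) {c, m, p}: 1 true — at most one ✓
  (4) {c, b}: 0/2 true — not all ✓
  (5) m=T, p=F — not both ✓
  (6) {b, m, c}: 1 true — exactly one ✓
  (7) {n, b, p, c}: 1 true — at most one ✓
  (8) b=F ⇒ m: vacuous ✓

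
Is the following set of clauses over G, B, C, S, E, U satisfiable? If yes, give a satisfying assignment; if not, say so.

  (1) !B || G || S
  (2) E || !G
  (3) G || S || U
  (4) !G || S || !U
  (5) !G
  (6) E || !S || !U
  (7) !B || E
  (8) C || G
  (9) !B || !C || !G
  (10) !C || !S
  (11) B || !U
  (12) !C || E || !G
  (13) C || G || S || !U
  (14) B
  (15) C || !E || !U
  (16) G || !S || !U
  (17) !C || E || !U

Case G = True:
  Clause (!G) is falsified — contradiction.
Case G = False:
  (C || G) forces C = True.
  (!C || !S) forces S = False.
  (!B || G || S) forces B = False.
  Clause (B) is falsified — contradiction.
Both cases fail, so the formula is unsatisfiable.

Unsatisfiable — no assignment works.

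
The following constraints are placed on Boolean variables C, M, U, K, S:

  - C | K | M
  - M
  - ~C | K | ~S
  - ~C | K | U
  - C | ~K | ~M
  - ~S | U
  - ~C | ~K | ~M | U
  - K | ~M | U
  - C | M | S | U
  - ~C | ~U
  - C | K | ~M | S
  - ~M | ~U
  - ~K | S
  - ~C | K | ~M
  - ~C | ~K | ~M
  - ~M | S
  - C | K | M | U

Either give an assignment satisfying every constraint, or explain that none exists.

Case M = True:
  (~M | ~U) forces U = False.
  (~S | U) forces S = False.
  Clause (~M | S) is falsified — contradiction.
Case M = False:
  Clause (M) is falsified — contradiction.
Both cases fail, so the formula is unsatisfiable.

UNSATISFIABLE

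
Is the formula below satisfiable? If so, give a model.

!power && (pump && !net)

pump = True, power = False, net = False

  !power = True
  pump && !net = True
    !net = True
Both conjuncts True, so the formula holds.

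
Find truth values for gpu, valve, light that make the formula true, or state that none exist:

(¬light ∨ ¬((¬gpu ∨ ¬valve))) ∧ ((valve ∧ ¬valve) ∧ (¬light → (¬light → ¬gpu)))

UNSATISFIABLE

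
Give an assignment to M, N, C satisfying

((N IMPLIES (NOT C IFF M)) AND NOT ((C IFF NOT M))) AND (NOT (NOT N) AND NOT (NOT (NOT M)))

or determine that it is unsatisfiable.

The formula is unsatisfiable.

Case M = True: the conjunct NOT (NOT (NOT M)) becomes NOT (NOT False) = False.
Case M = False: the formula simplifies to ((N IMPLIES C) AND NOT C) AND NOT (NOT N).
  N = True: simplifies to C AND NOT C.
    C = True: the conjunct NOT C is False.
    C = False: the conjunct C is False.
  N = False: the conjunct NOT (NOT N) becomes NOT (NOT False) = False.
Both cases fail — unsatisfiable.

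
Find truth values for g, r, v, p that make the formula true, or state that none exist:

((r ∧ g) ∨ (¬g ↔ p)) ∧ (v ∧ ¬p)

g: True, r: True, v: True, p: False

  (r ∧ g) ∨ (¬g ↔ p) = True
    r ∧ g = True
    ¬g ↔ p = True
      ¬g = False
  v ∧ ¬p = True
    ¬p = True
Both conjuncts True, so the formula holds.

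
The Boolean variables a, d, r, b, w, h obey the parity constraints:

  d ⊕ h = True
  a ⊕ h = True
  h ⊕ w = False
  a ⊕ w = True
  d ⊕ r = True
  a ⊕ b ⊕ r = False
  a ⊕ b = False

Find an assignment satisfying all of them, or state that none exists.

a: True, d: True, r: False, b: True, w: False, h: False

d ⊕ h = T ⊕ F = True ✓
a ⊕ h = T ⊕ F = True ✓
h ⊕ w = F ⊕ F = False ✓
a ⊕ w = T ⊕ F = True ✓
d ⊕ r = T ⊕ F = True ✓
a ⊕ b ⊕ r = T ⊕ T ⊕ F = False ✓
a ⊕ b = T ⊕ T = False ✓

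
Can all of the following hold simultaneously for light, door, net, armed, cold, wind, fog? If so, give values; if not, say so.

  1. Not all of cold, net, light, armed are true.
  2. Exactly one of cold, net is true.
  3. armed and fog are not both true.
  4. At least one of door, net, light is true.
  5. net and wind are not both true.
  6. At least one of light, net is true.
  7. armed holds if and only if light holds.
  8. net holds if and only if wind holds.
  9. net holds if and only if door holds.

light: True, door: False, net: False, armed: True, cold: True, wind: False, fog: False

  (1) {cold, net, light, armed}: 3/4 true — not all ✓
  (2) {cold, net}: 1 true — exactly one ✓
  (3) armed=T, fog=F — not both ✓
  (4) {door, net, light}: 1 true — at least one ✓
  (5) net=F, wind=F — not both ✓
  (6) {light, net}: 1 true — at least one ✓
  (7) armed=T, light=T — same ✓
  (8) net=F, wind=F — same ✓
  (9) net=F, door=F — same ✓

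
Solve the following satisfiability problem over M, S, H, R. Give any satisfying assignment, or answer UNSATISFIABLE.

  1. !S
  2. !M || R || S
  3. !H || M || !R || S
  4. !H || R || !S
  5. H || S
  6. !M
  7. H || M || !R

M = False; S = False; H = True; R = False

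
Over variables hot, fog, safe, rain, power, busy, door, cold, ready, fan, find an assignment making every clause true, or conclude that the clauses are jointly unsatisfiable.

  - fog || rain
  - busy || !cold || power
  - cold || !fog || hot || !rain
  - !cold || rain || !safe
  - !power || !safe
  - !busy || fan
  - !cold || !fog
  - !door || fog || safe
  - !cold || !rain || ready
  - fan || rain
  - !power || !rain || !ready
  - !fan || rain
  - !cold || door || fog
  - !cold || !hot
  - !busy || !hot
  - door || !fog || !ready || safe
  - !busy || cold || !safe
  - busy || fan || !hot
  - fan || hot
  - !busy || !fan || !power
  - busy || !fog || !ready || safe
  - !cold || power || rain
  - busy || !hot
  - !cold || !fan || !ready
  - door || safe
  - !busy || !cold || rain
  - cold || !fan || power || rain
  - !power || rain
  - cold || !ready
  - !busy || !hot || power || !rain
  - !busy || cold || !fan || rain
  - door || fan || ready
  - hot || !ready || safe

Set hot = False.
  then (fan || hot) forces fan = True.
  then (!fan || rain) forces rain = True.
Set fog = False.
Try safe = False:
  (!door || fog || safe) forces door = False.
  clause (door || safe) is falsified — backtrack.
So safe = True.
  then (!power || !safe) forces power = False.
Set busy = False.
  then (busy || !cold || power) forces cold = False.
  then (cold || !ready) forces ready = False.
Set door = False.
All clauses satisfied.

hot=F, fog=F, safe=T, rain=T, power=F, busy=F, door=F, cold=F, ready=F, fan=T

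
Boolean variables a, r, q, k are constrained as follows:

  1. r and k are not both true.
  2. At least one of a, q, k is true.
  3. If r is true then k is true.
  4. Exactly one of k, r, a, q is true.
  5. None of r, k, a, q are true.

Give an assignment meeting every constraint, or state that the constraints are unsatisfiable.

No satisfying assignment exists.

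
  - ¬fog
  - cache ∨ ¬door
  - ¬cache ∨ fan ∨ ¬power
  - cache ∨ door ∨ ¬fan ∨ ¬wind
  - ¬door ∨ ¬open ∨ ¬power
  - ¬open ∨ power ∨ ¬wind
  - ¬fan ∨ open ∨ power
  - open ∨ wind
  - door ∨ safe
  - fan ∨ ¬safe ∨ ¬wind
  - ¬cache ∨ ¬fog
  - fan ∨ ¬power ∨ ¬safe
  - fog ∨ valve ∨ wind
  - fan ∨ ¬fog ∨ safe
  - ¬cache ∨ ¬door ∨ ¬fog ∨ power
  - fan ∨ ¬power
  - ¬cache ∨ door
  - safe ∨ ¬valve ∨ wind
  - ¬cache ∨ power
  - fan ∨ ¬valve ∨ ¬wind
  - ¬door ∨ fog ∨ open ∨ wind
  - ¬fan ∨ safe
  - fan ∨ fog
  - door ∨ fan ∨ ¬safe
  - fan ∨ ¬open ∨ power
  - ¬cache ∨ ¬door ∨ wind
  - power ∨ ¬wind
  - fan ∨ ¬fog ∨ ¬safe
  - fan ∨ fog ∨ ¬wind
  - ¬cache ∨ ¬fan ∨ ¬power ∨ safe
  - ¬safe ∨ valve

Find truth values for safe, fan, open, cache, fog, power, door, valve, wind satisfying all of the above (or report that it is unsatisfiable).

safe: True, fan: True, open: True, cache: False, fog: False, power: True, door: False, valve: True, wind: False

Unit clause (¬fog) forces fog = False.
In (fan ∨ fog) only fan is left, so fan = True.
In (¬fan ∨ safe) only safe is left, so safe = True.
In (¬safe ∨ valve) only valve is left, so valve = True.
Set open = True.
Set cache = False.
  then (cache ∨ ¬door) forces door = False.
  then (cache ∨ door ∨ ¬fan ∨ ¬wind) forces wind = False.
Set power = True.
All clauses satisfied.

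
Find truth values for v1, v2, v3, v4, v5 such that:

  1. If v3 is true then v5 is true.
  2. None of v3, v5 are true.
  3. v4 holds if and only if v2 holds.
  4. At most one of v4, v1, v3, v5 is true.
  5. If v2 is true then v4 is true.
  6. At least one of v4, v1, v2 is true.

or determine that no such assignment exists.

v1 = True; v2 = False; v3 = False; v4 = False; v5 = False

  (1) v3=F ⇒ v5: vacuous ✓
  (2) {v3, v5}: 0 true — none ✓
  (3) v4=F, v2=F — same ✓
  (4) {v4, v1, v3, v5}: 1 true — at most one ✓
  (5) v2=F ⇒ v4: vacuous ✓
  (6) {v4, v1, v2}: 1 true — at least one ✓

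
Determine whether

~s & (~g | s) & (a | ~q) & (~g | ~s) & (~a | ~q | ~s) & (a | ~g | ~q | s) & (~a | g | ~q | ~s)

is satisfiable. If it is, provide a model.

Unit clause (~s) forces s = False.
In (~g | s) only ~g is left, so g = False.
Set q = False.
Set a = False.
All clauses satisfied.

q = False, a = False, s = False, g = False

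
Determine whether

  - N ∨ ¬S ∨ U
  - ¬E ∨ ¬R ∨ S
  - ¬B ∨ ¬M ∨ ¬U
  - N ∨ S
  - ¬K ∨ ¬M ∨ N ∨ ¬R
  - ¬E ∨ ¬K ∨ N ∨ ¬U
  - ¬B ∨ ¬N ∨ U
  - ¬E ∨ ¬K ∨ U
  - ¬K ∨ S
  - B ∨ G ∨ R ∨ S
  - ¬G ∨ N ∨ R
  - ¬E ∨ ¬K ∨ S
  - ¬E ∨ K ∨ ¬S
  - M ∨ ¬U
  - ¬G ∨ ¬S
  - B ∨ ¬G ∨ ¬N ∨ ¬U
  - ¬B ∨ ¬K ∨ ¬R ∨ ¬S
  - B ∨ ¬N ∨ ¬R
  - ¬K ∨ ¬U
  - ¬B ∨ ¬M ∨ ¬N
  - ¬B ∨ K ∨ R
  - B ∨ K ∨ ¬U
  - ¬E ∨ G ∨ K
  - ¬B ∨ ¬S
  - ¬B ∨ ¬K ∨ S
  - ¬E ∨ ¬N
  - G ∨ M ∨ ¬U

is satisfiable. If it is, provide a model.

R = False, E = False, U = False, B = False, G = True, N = True, K = False, M = False, S = False

Set R = False.
Set E = False.
Try U = True:
  (M ∨ ¬U) forces M = True.
  (¬B ∨ ¬M ∨ ¬U) forces B = False.
  (¬K ∨ ¬U) forces K = False.
  clause (B ∨ K ∨ ¬U) is falsified — backtrack.
So U = False.
Try B = True:
  (¬B ∨ ¬N ∨ U) forces N = False.
  (N ∨ ¬S ∨ U) forces S = False.
  clause (N ∨ S) is falsified — backtrack.
So B = False.
Set G = True.
  then (¬G ∨ N ∨ R) forces N = True.
  then (¬G ∨ ¬S) forces S = False.
  then (¬K ∨ S) forces K = False.
Set M = False.
All clauses satisfied.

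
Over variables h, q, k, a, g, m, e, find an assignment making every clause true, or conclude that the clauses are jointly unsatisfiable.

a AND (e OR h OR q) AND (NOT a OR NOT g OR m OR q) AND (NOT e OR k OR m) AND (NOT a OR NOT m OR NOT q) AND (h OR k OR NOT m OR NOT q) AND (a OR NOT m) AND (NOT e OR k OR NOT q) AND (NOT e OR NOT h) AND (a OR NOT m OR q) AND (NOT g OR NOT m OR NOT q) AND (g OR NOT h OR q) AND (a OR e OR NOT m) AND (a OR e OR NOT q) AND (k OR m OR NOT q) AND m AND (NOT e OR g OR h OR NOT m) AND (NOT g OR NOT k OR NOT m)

Unit clause (a) forces a = True.
Unit clause (m) forces m = True.
In (NOT a OR NOT m OR NOT q) only NOT q is left, so q = False.
Set h = False.
  then (e OR h OR q) forces e = True.
  then (NOT e OR g OR h OR NOT m) forces g = True.
  then (NOT g OR NOT k OR NOT m) forces k = False.
All clauses satisfied.

h: False, q: False, k: False, a: True, g: True, m: True, e: True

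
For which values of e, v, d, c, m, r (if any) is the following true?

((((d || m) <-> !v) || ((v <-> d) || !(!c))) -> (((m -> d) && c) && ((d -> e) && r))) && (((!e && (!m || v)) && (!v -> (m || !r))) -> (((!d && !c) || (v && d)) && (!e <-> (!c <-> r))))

e: True, v: True, d: True, c: True, m: False, r: True

  (((d || m) <-> !v) || ((v <-> d) || !(!c))) -> (((m -> d) && c) && ((d -> e) && r)) = True
    ((d || m) <-> !v) || ((v <-> d) || !(!c)) = True
      (d || m) <-> !v = False
        d || m = True
        !v = False
      (v <-> d) || !(!c) = True
        v <-> d = True
        !(!c) = True
          !c = False
    ((m -> d) && c) && ((d -> e) && r) = True
      (m -> d) && c = True
        m -> d = True
      (d -> e) && r = True
        d -> e = True
  ((!e && (!m || v)) && (!v -> (m || !r))) -> (((!d && !c) || (v && d)) && (!e <-> (!c <-> r))) = True
    (!e && (!m || v)) && (!v -> (m || !r)) = False
      !e && (!m || v) = False
        !e = False
        !m || v = True
          !m = True
      !v -> (m || !r) = True
        !v = False
        m || !r = False
          !r = False
    ((!d && !c) || (v && d)) && (!e <-> (!c <-> r)) = True
      (!d && !c) || (v && d) = True
        !d && !c = False
          !d = False
          !c = False
        v && d = True
      !e <-> (!c <-> r) = True
        !e = False
        !c <-> r = False
          !c = False
Both conjuncts True, so the formula holds.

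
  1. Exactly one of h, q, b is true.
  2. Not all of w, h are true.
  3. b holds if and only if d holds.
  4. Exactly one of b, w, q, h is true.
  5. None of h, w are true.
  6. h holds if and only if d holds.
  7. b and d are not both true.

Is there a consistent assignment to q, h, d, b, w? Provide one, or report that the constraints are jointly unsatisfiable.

q = True, h = False, d = False, b = False, w = False

  (1) {h, q, b}: 1 true — exactly one ✓
  (2) {w, h}: 0/2 true — not all ✓
  (3) b=F, d=F — same ✓
  (4) {b, w, q, h}: 1 true — exactly one ✓
  (5) {h, w}: 0 true — none ✓
  (6) h=F, d=F — same ✓
  (7) b=F, d=F — not both ✓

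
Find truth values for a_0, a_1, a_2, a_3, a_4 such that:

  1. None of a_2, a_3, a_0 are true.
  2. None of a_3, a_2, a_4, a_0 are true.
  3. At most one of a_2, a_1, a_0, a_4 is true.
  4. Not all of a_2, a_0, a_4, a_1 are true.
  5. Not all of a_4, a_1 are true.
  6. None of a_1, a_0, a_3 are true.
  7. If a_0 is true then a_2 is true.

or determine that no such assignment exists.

a_0 = False; a_1 = False; a_2 = False; a_3 = False; a_4 = False

  (1) {a_2, a_3, a_0}: 0 true — none ✓
  (2) {a_3, a_2, a_4, a_0}: 0 true — none ✓
  (3) {a_2, a_1, a_0, a_4}: 0 true — at most one ✓
  (4) {a_2, a_0, a_4, a_1}: 0/4 true — not all ✓
  (5) {a_4, a_1}: 0/2 true — not all ✓
  (6) {a_1, a_0, a_3}: 0 true — none ✓
  (7) a_0=F ⇒ a_2: vacuous ✓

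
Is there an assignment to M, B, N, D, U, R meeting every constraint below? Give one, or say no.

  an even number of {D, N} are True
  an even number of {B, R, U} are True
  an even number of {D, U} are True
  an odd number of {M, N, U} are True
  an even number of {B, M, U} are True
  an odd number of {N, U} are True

Adding constraints 1, 3, 6 mod 2: every variable appears an even number of times on the left, so the left side is 0.
But the right sides sum to 1 (mod 2). 0 ≠ 1 — the system is inconsistent.

No satisfying assignment exists.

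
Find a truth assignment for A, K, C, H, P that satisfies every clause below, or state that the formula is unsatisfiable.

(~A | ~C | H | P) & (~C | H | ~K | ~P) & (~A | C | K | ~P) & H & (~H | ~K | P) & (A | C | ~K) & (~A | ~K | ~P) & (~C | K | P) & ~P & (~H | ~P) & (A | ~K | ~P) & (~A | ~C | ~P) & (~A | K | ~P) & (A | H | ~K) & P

Case P = True:
  Clause (~P) is falsified — contradiction.
Case P = False:
  Clause (P) is falsified — contradiction.
Both cases fail, so the formula is unsatisfiable.

Unsatisfiable — no assignment works.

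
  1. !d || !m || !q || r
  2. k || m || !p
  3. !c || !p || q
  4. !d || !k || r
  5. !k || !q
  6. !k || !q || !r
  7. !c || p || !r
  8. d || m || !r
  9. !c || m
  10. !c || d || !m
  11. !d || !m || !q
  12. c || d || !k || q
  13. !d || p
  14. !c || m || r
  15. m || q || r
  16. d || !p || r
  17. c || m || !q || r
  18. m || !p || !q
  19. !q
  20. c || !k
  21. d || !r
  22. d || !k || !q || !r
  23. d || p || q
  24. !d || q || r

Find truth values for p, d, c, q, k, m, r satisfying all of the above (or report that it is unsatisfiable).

p: True, d: True, c: False, q: False, k: False, m: True, r: True

Unit clause (!q) forces q = False.
Try p = False:
  (!d || p) forces d = False.
  clause (d || p || q) is falsified — backtrack.
So p = True.
  then (!c || !p || q) forces c = False.
  then (c || !k) forces k = False.
  then (k || m || !p) forces m = True.
Set d = True.
  then (!d || q || r) forces r = True.
All clauses satisfied.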